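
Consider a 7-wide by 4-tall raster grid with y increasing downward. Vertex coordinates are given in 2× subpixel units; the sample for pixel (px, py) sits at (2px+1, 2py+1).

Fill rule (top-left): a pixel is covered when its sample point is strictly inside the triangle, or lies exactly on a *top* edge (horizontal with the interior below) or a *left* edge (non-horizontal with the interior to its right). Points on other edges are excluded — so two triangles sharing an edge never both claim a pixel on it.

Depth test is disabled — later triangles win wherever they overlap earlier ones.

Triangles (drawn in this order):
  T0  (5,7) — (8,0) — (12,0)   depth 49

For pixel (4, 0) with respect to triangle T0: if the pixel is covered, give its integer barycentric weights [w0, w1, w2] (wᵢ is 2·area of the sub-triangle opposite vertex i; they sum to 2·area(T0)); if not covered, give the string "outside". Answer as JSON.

T0:
  2·area = 28
  edge (5, 7)→(8, 0): d=(3,-7) top-left  bias=+0
  edge (8, 0)→(12, 0): d=(4,0) top-left  bias=+0
  edge (12, 0)→(5, 7): d=(-7,7) right/bottom  bias=-1
    (4,0)@(9, 1): e=[10,4,14] → #
    (5,0)@(11, 1): e=[24,4,0] → ·  [on edge]
    (3,1)@(7, 3): e=[2,12,14] → #
    (4,1)@(9, 3): e=[16,12,0] → ·  [on edge]
    (3,2)@(7, 5): e=[8,20,0] → ·  [on edge]
    (2,3)@(5, 7): e=[0,28,0] → ·  [on edge]
  covered (2 px):
    · · · · # · ·
    · · · # · · ·
    · · · · · · ·
    · · · · · · ·

Answer: [4,14,10]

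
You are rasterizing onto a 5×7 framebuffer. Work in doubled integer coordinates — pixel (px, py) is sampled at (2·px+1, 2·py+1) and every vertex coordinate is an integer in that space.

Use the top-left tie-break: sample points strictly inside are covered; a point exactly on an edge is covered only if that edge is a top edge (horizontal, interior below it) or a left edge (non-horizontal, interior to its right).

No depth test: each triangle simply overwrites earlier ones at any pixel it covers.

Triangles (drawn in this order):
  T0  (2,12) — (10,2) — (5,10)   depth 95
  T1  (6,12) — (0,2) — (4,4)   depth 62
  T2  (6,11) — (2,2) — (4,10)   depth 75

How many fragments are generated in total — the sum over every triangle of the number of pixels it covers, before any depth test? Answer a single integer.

T0:
  2·area = 14
  edge (2, 12)→(10, 2): d=(8,-10) top-left  bias=+0
  edge (10, 2)→(5, 10): d=(-5,8) right/bottom  bias=-1
  edge (5, 10)→(2, 12): d=(-3,2) right/bottom  bias=-1
    (2,4)@(5, 9): e=[6,5,3] → █
    (3,4)@(7, 9): e=[26,-11,-1] → ·
    (1,5)@(3, 11): e=[2,11,1] → █
    (2,5)@(5, 11): e=[22,-5,-3] → ·
    (1,6)@(3, 13): e=[18,1,-5] → ·
  covered (2 px):
    · · · · ·
    · · · · ·
    · · · · ·
    · · · · ·
    · · █ · ·
    · █ · · ·
    · · · · ·
T1:
  2·area = 28
  edge (6, 12)→(0, 2): d=(-6,-10) top-left  bias=+0
  edge (0, 2)→(4, 4): d=(4,2) right/bottom  bias=-1
  edge (4, 4)→(6, 12): d=(2,8) right/bottom  bias=-1
    (0,1)@(1, 3): e=[4,2,22] → █
    (1,1)@(3, 3): e=[24,-2,6] → ·
    (0,2)@(1, 5): e=[-8,10,26] → ·
    (1,2)@(3, 5): e=[12,6,10] → █
    (2,2)@(5, 5): e=[32,2,-6] → ·
    (1,3)@(3, 7): e=[0,14,14] → █  [on edge]
    (2,3)@(5, 7): e=[20,10,-2] → ·
    (1,4)@(3, 9): e=[-12,22,18] → ·
    (2,4)@(5, 9): e=[8,18,2] → █
    (3,4)@(7, 9): e=[28,14,-14] → ·
    (2,5)@(5, 11): e=[-4,26,6] → ·
  covered (4 px):
    · · · · ·
    █ · · · ·
    · █ · · ·
    · █ · · ·
    · · █ · ·
    · · · · ·
    · · · · ·
T2:
  2·area = 14  (B↔C swapped to make it positive)
  edge (6, 11)→(4, 10): d=(-2,-1) top-left  bias=+0
  edge (4, 10)→(2, 2): d=(-2,-8) top-left  bias=+0
  edge (2, 2)→(6, 11): d=(4,9) right/bottom  bias=-1
    (1,2)@(3, 5): e=[9,2,3] → █
    (2,2)@(5, 5): e=[11,18,-15] → ·
    (1,3)@(3, 7): e=[5,-2,11] → ·
    (2,4)@(5, 9): e=[3,10,1] → █
    (3,4)@(7, 9): e=[5,26,-17] → ·
    (2,5)@(5, 11): e=[-1,6,9] → ·
  covered (2 px):
    · · · · ·
    · · · · ·
    · █ · · ·
    · · · · ·
    · · █ · ·
    · · · · ·
    · · · · ·

Answer: 8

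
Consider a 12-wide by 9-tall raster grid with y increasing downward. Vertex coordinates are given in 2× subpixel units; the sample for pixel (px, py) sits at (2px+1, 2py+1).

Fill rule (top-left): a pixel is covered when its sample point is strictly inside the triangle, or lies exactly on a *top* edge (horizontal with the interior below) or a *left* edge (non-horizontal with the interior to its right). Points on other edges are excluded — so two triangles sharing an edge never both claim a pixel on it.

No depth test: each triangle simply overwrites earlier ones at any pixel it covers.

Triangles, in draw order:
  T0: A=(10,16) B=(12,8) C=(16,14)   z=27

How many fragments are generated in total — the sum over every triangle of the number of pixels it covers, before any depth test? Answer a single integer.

T0:
  2·area = 44
  edge (10, 16)→(12, 8): d=(2,-8) top-left  bias=+0
  edge (12, 8)→(16, 14): d=(4,6) right/bottom  bias=-1
  edge (16, 14)→(10, 16): d=(-6,2) right/bottom  bias=-1
    (6,5)@(13, 11): e=[14,6,24] → #
    (7,5)@(15, 11): e=[30,-6,20] → ·
    (5,6)@(11, 13): e=[2,26,16] → #
    (7,6)@(15, 13): e=[34,2,8] → #
    (8,6)@(17, 13): e=[50,-10,4] → ·
    (9,6)@(19, 13): e=[66,-22,0] → ·  [on edge]
    (5,7)@(11, 15): e=[6,34,4] → #
    (6,7)@(13, 15): e=[22,22,0] → ·  [on edge]
    (7,7)@(15, 15): e=[38,10,-4] → ·
    (3,8)@(7, 17): e=[-22,66,0] → ·  [on edge]
    (5,8)@(11, 17): e=[10,42,-8] → ·
  covered (5 px):
    · · · · · · · · · · · ·
    · · · · · · · · · · · ·
    · · · · · · · · · · · ·
    · · · · · · · · · · · ·
    · · · · · · · · · · · ·
    · · · · · · # · · · · ·
    · · · · · # # # · · · ·
    · · · · · # · · · · · ·
    · · · · · · · · · · · ·

Result: 5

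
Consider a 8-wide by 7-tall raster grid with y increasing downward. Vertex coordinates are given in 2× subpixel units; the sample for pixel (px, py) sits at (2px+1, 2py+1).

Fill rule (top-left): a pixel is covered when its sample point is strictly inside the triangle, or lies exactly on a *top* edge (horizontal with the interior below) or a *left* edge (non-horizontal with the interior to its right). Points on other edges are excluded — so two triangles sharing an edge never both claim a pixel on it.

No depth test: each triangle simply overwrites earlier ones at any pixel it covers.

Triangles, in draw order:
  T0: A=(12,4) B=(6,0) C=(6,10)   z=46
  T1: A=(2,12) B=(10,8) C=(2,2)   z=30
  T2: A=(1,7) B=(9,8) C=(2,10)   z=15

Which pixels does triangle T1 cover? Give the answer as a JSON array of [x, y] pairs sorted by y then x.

T0:
  2·area = 60  (B↔C swapped to make it positive)
  edge (12, 4)→(6, 10): d=(-6,6) right/bottom  bias=-1
  edge (6, 10)→(6, 0): d=(0,-10) top-left  bias=+0
  edge (6, 0)→(12, 4): d=(6,4) right/bottom  bias=-1
    (3,0)@(7, 1): e=[48,10,2] → #
    (4,0)@(9, 1): e=[36,30,-6] → ·
    (7,0)@(15, 1): e=[0,90,-30] → ·  [on edge]
    (3,1)@(7, 3): e=[36,10,14] → #
    (4,1)@(9, 3): e=[24,30,6] → #
    (5,1)@(11, 3): e=[12,50,-2] → ·
    (6,1)@(13, 3): e=[0,70,-10] → ·  [on edge]
    (3,2)@(7, 5): e=[24,10,26] → #
    (5,2)@(11, 5): e=[0,50,10] → ·  [on edge]
    (3,3)@(7, 7): e=[12,10,38] → #
    (4,3)@(9, 7): e=[0,30,30] → ·  [on edge]
    (3,4)@(7, 9): e=[0,10,50] → ·  [on edge]
    (2,5)@(5, 11): e=[0,-10,70] → ·  [on edge]
    (1,6)@(3, 13): e=[0,-30,90] → ·  [on edge]
  covered (6 px):
    · · · # · · · ·
    · · · # # · · ·
    · · · # # · · ·
    · · · # · · · ·
    · · · · · · · ·
    · · · · · · · ·
    · · · · · · · ·
T1:
  2·area = 80  (B↔C swapped to make it positive)
  edge (2, 12)→(2, 2): d=(0,-10) top-left  bias=+0
  edge (2, 2)→(10, 8): d=(8,6) right/bottom  bias=-1
  edge (10, 8)→(2, 12): d=(-8,4) right/bottom  bias=-1
    (1,1)@(3, 3): e=[10,2,68] → #
    (2,1)@(5, 3): e=[30,-10,60] → ·
    (1,2)@(3, 5): e=[10,18,52] → #
    (2,2)@(5, 5): e=[30,6,44] → #
    (3,2)@(7, 5): e=[50,-6,36] → ·
    (1,3)@(3, 7): e=[10,34,36] → #
    (3,3)@(7, 7): e=[50,10,20] → #
    (4,3)@(9, 7): e=[70,-2,12] → ·
    (1,4)@(3, 9): e=[10,50,20] → #
    (4,4)@(9, 9): e=[70,14,-4] → ·
    (1,5)@(3, 11): e=[10,66,4] → #
    (2,5)@(5, 11): e=[30,54,-4] → ·
  covered (10 px):
    · · · · · · · ·
    · # · · · · · ·
    · # # · · · · ·
    · # # # · · · ·
    · # # # · · · ·
    · # · · · · · ·
    · · · · · · · ·
T2:
  2·area = 23
  edge (1, 7)→(9, 8): d=(8,1) right/bottom  bias=-1
  edge (9, 8)→(2, 10): d=(-7,2) right/bottom  bias=-1
  edge (2, 10)→(1, 7): d=(-1,-3) top-left  bias=+0
    (0,3)@(1, 7): e=[0,23,0] → ·  [on edge]
    (1,4)@(3, 9): e=[14,5,4] → #
    (2,4)@(5, 9): e=[12,1,10] → #
    (3,4)@(7, 9): e=[10,-3,16] → ·
    (1,5)@(3, 11): e=[30,-9,2] → ·
    (2,5)@(5, 11): e=[28,-13,8] → ·
    (1,6)@(3, 13): e=[46,-23,0] → ·  [on edge]
  covered (2 px):
    · · · · · · · ·
    · · · · · · · ·
    · · · · · · · ·
    · · · · · · · ·
    · # # · · · · ·
    · · · · · · · ·
    · · · · · · · ·

Final: [[1,1],[1,2],[2,2],[1,3],[2,3],[3,3],[1,4],[2,4],[3,4],[1,5]]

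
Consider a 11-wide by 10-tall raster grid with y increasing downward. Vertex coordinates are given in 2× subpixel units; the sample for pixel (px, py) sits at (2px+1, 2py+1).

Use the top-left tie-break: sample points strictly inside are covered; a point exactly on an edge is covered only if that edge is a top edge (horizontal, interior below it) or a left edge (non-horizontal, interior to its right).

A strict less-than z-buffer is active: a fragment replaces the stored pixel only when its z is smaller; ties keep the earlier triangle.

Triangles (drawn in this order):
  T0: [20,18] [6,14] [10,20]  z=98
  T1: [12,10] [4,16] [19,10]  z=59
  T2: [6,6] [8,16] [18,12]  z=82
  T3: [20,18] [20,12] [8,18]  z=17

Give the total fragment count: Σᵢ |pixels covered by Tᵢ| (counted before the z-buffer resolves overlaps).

T0:
  2·area = 68  (B↔C swapped to make it positive)
  edge (20, 18)→(10, 20): d=(-10,2) right/bottom  bias=-1
  edge (10, 20)→(6, 14): d=(-4,-6) top-left  bias=+0
  edge (6, 14)→(20, 18): d=(14,4) right/bottom  bias=-1
    (3,7)@(7, 15): e=[56,2,10] → #
    (4,7)@(9, 15): e=[52,14,2] → #
    (5,7)@(11, 15): e=[48,26,-6] → ·
    (3,8)@(7, 17): e=[36,-6,38] → ·
    (4,8)@(9, 17): e=[32,6,30] → #
    (5,8)@(11, 17): e=[28,18,22] → #
    (6,8)@(13, 17): e=[24,30,14] → #
    (7,8)@(15, 17): e=[20,42,6] → #
    (8,8)@(17, 17): e=[16,54,-2] → ·
    (4,9)@(9, 19): e=[12,-2,58] → ·
    (5,9)@(11, 19): e=[8,10,50] → #
    (7,9)@(15, 19): e=[0,34,34] → ·  [on edge]
  covered (8 px):
    · · · · · · · · · · ·
    · · · · · · · · · · ·
    · · · · · · · · · · ·
    · · · · · · · · · · ·
    · · · · · · · · · · ·
    · · · · · · · · · · ·
    · · · · · · · · · · ·
    · · · # # · · · · · ·
    · · · · # # # # · · ·
    · · · · · # # · · · ·
T1:
  2·area = 42  (B↔C swapped to make it positive)
  edge (12, 10)→(19, 10): d=(7,0) top-left  bias=+0
  edge (19, 10)→(4, 16): d=(-15,6) right/bottom  bias=-1
  edge (4, 16)→(12, 10): d=(8,-6) top-left  bias=+0
    (5,5)@(11, 11): e=[7,33,2] → #
    (6,5)@(13, 11): e=[7,21,14] → #
    (7,5)@(15, 11): e=[7,9,26] → #
    (8,5)@(17, 11): e=[7,-3,38] → ·
    (4,6)@(9, 13): e=[21,15,6] → #
    (6,6)@(13, 13): e=[21,-9,30] → ·
    (7,6)@(15, 13): e=[21,-21,42] → ·
    (4,7)@(9, 15): e=[35,-15,22] → ·
    (5,7)@(11, 15): e=[35,-27,34] → ·
  covered (5 px):
    · · · · · · · · · · ·
    · · · · · · · · · · ·
    · · · · · · · · · · ·
    · · · · · · · · · · ·
    · · · · · · · · · · ·
    · · · · · # # # · · ·
    · · · · # # · · · · ·
    · · · · · · · · · · ·
    · · · · · · · · · · ·
    · · · · · · · · · · ·
T2:
  2·area = 108  (B↔C swapped to make it positive)
  edge (6, 6)→(18, 12): d=(12,6) right/bottom  bias=-1
  edge (18, 12)→(8, 16): d=(-10,4) right/bottom  bias=-1
  edge (8, 16)→(6, 6): d=(-2,-10) top-left  bias=+0
    (2,0)@(5, 1): e=[-54,162,0] → ·  [on edge]
    (3,3)@(7, 7): e=[6,94,8] → #
    (4,3)@(9, 7): e=[-6,86,28] → ·
    (3,4)@(7, 9): e=[30,74,4] → #
    (4,4)@(9, 9): e=[18,66,24] → #
    (5,4)@(11, 9): e=[6,58,44] → #
    (6,4)@(13, 9): e=[-6,50,64] → ·
    (3,5)@(7, 11): e=[54,54,0] → #  [on edge]
    (6,5)@(13, 11): e=[18,30,60] → #
    (7,5)@(15, 11): e=[6,22,80] → #
    (8,5)@(17, 11): e=[-6,14,100] → ·
    (3,6)@(7, 13): e=[78,34,-4] → ·
  covered (14 px):
    · · · · · · · · · · ·
    · · · · · · · · · · ·
    · · · · · · · · · · ·
    · · · # · · · · · · ·
    · · · # # # · · · · ·
    · · · # # # # # · · ·
    · · · · # # # # · · ·
    · · · · # · · · · · ·
    · · · · · · · · · · ·
    · · · · · · · · · · ·
T3:
  2·area = 72  (B↔C swapped to make it positive)
  edge (20, 18)→(8, 18): d=(-12,0) right/bottom  bias=-1
  edge (8, 18)→(20, 12): d=(12,-6) top-left  bias=+0
  edge (20, 12)→(20, 18): d=(0,6) right/bottom  bias=-1
    (9,6)@(19, 13): e=[60,6,6] → #
    (10,6)@(21, 13): e=[60,18,-6] → ·
    (7,7)@(15, 15): e=[36,6,30] → #
    (8,7)@(17, 15): e=[36,18,18] → #
    (10,7)@(21, 15): e=[36,42,-6] → ·
    (5,8)@(11, 17): e=[12,6,54] → #
    (6,8)@(13, 17): e=[12,18,42] → #
    (10,8)@(21, 17): e=[12,66,-6] → ·
    (5,9)@(11, 19): e=[-12,30,54] → ·
    (6,9)@(13, 19): e=[-12,42,42] → ·
    (7,9)@(15, 19): e=[-12,54,30] → ·
    (8,9)@(17, 19): e=[-12,66,18] → ·
  covered (9 px):
    · · · · · · · · · · ·
    · · · · · · · · · · ·
    · · · · · · · · · · ·
    · · · · · · · · · · ·
    · · · · · · · · · · ·
    · · · · · · · · · · ·
    · · · · · · · · · # ·
    · · · · · · · # # # ·
    · · · · · # # # # # ·
    · · · · · · · · · · ·

Result: 36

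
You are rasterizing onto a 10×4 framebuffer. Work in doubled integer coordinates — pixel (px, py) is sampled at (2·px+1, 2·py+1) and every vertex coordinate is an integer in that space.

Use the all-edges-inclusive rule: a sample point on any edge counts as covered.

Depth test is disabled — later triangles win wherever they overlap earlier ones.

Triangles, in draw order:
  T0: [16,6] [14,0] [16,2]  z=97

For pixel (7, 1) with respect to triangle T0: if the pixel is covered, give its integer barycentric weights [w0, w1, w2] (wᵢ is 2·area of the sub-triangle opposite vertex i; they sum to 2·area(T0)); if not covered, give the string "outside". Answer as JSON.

T0:
  2·area = 8
  edge (16, 6)→(14, 0): d=(-2,-6) inclusive
  edge (14, 0)→(16, 2): d=(2,2) inclusive
  edge (16, 2)→(16, 6): d=(0,4) inclusive
    (7,0)@(15, 1): e=[4,0,4] → █  [on edge]
    (8,0)@(17, 1): e=[16,-4,-4] → ·
    (7,1)@(15, 3): e=[0,4,4] → █  [on edge]
    (8,1)@(17, 3): e=[12,0,-4] → ·  [on edge]
    (7,2)@(15, 5): e=[-4,8,4] → ·
    (9,2)@(19, 5): e=[20,0,-12] → ·  [on edge]
  covered (2 px):
    · · · · · · · █ · ·
    · · · · · · · █ · ·
    · · · · · · · · · ·
    · · · · · · · · · ·

Final: [4,4,0]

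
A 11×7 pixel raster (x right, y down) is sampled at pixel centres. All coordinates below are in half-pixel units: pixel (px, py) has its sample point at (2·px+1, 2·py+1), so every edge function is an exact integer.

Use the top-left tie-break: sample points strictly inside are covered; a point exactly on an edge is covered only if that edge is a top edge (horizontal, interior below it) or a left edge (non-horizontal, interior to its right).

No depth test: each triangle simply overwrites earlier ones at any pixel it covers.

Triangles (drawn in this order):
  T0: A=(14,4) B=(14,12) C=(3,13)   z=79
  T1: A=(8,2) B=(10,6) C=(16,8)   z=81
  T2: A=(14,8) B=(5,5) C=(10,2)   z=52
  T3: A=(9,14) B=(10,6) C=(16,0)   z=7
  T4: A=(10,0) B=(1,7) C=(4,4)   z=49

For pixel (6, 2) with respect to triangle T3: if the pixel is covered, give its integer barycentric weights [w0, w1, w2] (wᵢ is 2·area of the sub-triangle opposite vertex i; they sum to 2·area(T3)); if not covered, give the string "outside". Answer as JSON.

T0:
  2·area = 88
  edge (14, 4)→(14, 12): d=(0,8) right/bottom  bias=-1
  edge (14, 12)→(3, 13): d=(-11,1) right/bottom  bias=-1
  edge (3, 13)→(14, 4): d=(11,-9) top-left  bias=+0
    (6,2)@(13, 5): e=[8,78,2] → X
    (7,2)@(15, 5): e=[-8,76,20] → .
    (5,3)@(11, 7): e=[24,58,6] → X
    (7,3)@(15, 7): e=[-8,54,42] → .
    (4,4)@(9, 9): e=[40,38,10] → X
    (7,4)@(15, 9): e=[-8,32,64] → .
    (3,5)@(7, 11): e=[56,18,14] → X
    (7,5)@(15, 11): e=[-8,10,86] → .
    (1,6)@(3, 13): e=[88,0,0] → .  [on edge]
    (3,6)@(7, 13): e=[56,-4,36] → .
    (4,6)@(9, 13): e=[40,-6,54] → .
    (5,6)@(11, 13): e=[24,-8,72] → .
  covered (10 px):
    . . . . . . . . . . .
    . . . . . . . . . . .
    . . . . . . X . . . .
    . . . . . X X . . . .
    . . . . X X X . . . .
    . . . X X X X . . . .
    . . . . . . . . . . .
T1:
  2·area = 20  (B↔C swapped to make it positive)
  edge (8, 2)→(16, 8): d=(8,6) right/bottom  bias=-1
  edge (16, 8)→(10, 6): d=(-6,-2) top-left  bias=+0
  edge (10, 6)→(8, 2): d=(-2,-4) top-left  bias=+0
    (0,1)@(1, 3): e=[50,0,-30] → .  [on edge]
    (4,1)@(9, 3): e=[2,16,2] → X
    (5,1)@(11, 3): e=[-10,20,10] → .
    (3,2)@(7, 5): e=[30,0,-10] → .  [on edge]
    (4,2)@(9, 5): e=[18,4,-2] → .
    (5,2)@(11, 5): e=[6,8,6] → X
    (6,2)@(13, 5): e=[-6,12,14] → .
    (5,3)@(11, 7): e=[22,-4,2] → .
    (6,3)@(13, 7): e=[10,0,10] → X  [on edge]
    (7,3)@(15, 7): e=[-2,4,18] → .
    (6,4)@(13, 9): e=[26,-12,6] → .
    (9,4)@(19, 9): e=[-10,0,30] → .  [on edge]
  covered (3 px):
    . . . . . . . . . . .
    . . . . X . . . . . .
    . . . . . X . . . . .
    . . . . . . X . . . .
    . . . . . . . . . . .
    . . . . . . . . . . .
    . . . . . . . . . . .
T2:
  2·area = 42
  edge (14, 8)→(5, 5): d=(-9,-3) top-left  bias=+0
  edge (5, 5)→(10, 2): d=(5,-3) top-left  bias=+0
  edge (10, 2)→(14, 8): d=(4,6) right/bottom  bias=-1
    (4,1)@(9, 3): e=[30,2,10] → X
    (5,1)@(11, 3): e=[36,8,-2] → .
    (2,2)@(5, 5): e=[0,0,42] → X  [on edge]
    (3,2)@(7, 5): e=[6,6,30] → X
    (5,2)@(11, 5): e=[18,18,6] → X
    (6,2)@(13, 5): e=[24,24,-6] → .
    (2,3)@(5, 7): e=[-18,10,50] → .
    (3,3)@(7, 7): e=[-12,16,38] → .
    (4,3)@(9, 7): e=[-6,22,26] → .
    (5,3)@(11, 7): e=[0,28,14] → X  [on edge]
    (6,3)@(13, 7): e=[6,34,2] → X
    (7,3)@(15, 7): e=[12,40,-10] → .
    (8,4)@(17, 9): e=[0,56,-14] → .  [on edge]
  covered (7 px):
    . . . . . . . . . . .
    . . . . X . . . . . .
    . . X X X X . . . . .
    . . . . . X X . . . .
    . . . . . . . . . . .
    . . . . . . . . . . .
    . . . . . . . . . . .
T3:
  2·area = 42
  edge (9, 14)→(10, 6): d=(1,-8) top-left  bias=+0
  edge (10, 6)→(16, 0): d=(6,-6) top-left  bias=+0
  edge (16, 0)→(9, 14): d=(-7,14) right/bottom  bias=-1
    (7,0)@(15, 1): e=[35,0,7] → X  [on edge]
    (8,0)@(17, 1): e=[51,12,-21] → .
    (6,1)@(13, 3): e=[21,0,21] → X  [on edge]
    (7,1)@(15, 3): e=[37,12,-7] → .
    (5,2)@(11, 5): e=[7,0,35] → X  [on edge]
    (7,2)@(15, 5): e=[39,24,-21] → .
    (4,3)@(9, 7): e=[-7,0,49] → .  [on edge]
    (5,3)@(11, 7): e=[9,12,21] → X
    (6,3)@(13, 7): e=[25,24,-7] → .
    (3,4)@(7, 9): e=[-21,0,63] → .  [on edge]
    (5,4)@(11, 9): e=[11,24,7] → X
    (6,4)@(13, 9): e=[27,36,-21] → .
    (2,5)@(5, 11): e=[-35,0,77] → .  [on edge]
    (1,6)@(3, 13): e=[-49,0,91] → .  [on edge]
  covered (6 px):
    . . . . . . . X . . .
    . . . . . . X . . . .
    . . . . . X X . . . .
    . . . . . X . . . . .
    . . . . . X . . . . .
    . . . . . . . . . . .
    . . . . . . . . . . .
T4:
  2·area = 6
  edge (10, 0)→(1, 7): d=(-9,7) right/bottom  bias=-1
  edge (1, 7)→(4, 4): d=(3,-3) top-left  bias=+0
  edge (4, 4)→(10, 0): d=(6,-4) top-left  bias=+0
    (3,0)@(7, 1): e=[12,0,-6] → .  [on edge]
    (2,1)@(5, 3): e=[8,0,-2] → .  [on edge]
    (1,2)@(3, 5): e=[4,0,2] → X  [on edge]
    (2,2)@(5, 5): e=[-10,6,10] → .
    (0,3)@(1, 7): e=[0,0,6] → .  [on edge]
    (1,3)@(3, 7): e=[-14,6,14] → .
  covered (1 px):
    . . . . . . . . . . .
    . . . . . . . . . . .
    . X . . . . . . . . .
    . . . . . . . . . . .
    . . . . . . . . . . .
    . . . . . . . . . . .
    . . . . . . . . . . .

Result: [12,7,23]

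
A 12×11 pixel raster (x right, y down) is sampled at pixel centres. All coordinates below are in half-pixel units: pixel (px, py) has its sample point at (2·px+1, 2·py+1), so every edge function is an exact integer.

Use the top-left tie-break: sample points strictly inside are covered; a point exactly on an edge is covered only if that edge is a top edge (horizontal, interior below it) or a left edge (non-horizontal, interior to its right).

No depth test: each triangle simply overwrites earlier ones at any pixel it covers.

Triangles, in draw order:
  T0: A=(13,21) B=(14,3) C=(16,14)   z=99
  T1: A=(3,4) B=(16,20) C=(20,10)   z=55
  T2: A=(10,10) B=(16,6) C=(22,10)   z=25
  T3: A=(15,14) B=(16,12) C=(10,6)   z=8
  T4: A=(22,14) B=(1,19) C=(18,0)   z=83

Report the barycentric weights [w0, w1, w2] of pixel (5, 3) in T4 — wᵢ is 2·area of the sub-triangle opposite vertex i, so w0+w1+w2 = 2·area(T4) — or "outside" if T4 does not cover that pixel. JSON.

T0:
  2·area = 47
  edge (13, 21)→(14, 3): d=(1,-18) top-left  bias=+0
  edge (14, 3)→(16, 14): d=(2,11) right/bottom  bias=-1
  edge (16, 14)→(13, 21): d=(-3,7) right/bottom  bias=-1
    (9,3)@(19, 7): e=[94,-47,0] → ·  [on edge]
    (7,4)@(15, 9): e=[24,1,22] → #
    (8,4)@(17, 9): e=[60,-21,8] → ·
    (7,5)@(15, 11): e=[26,5,16] → #
    (8,5)@(17, 11): e=[62,-17,2] → ·
    (7,6)@(15, 13): e=[28,9,10] → #
    (8,6)@(17, 13): e=[64,-13,-4] → ·
    (7,7)@(15, 15): e=[30,13,4] → #
    (8,7)@(17, 15): e=[66,-9,-10] → ·
    (7,8)@(15, 17): e=[32,17,-2] → ·
    (6,10)@(13, 21): e=[0,47,0] → ·  [on edge]
  covered (4 px):
    · · · · · · · · · · · ·
    · · · · · · · · · · · ·
    · · · · · · · · · · · ·
    · · · · · · · · · · · ·
    · · · · · · · # · · · ·
    · · · · · · · # · · · ·
    · · · · · · · # · · · ·
    · · · · · · · # · · · ·
    · · · · · · · · · · · ·
    · · · · · · · · · · · ·
    · · · · · · · · · · · ·
T1:
  2·area = 194  (B↔C swapped to make it positive)
  edge (3, 4)→(20, 10): d=(17,6) right/bottom  bias=-1
  edge (20, 10)→(16, 20): d=(-4,10) right/bottom  bias=-1
  edge (16, 20)→(3, 4): d=(-13,-16) top-left  bias=+0
    (2,2)@(5, 5): e=[5,170,19] → #
    (3,2)@(7, 5): e=[-7,150,51] → ·
    (2,3)@(5, 7): e=[39,162,-7] → ·
    (3,3)@(7, 7): e=[27,142,25] → #
    (4,3)@(9, 7): e=[15,122,57] → #
    (5,3)@(11, 7): e=[3,102,89] → #
    (6,3)@(13, 7): e=[-9,82,121] → ·
    (3,4)@(7, 9): e=[61,134,-1] → ·
    (4,4)@(9, 9): e=[49,114,31] → #
    (6,4)@(13, 9): e=[25,74,95] → #
    (7,4)@(15, 9): e=[13,54,127] → #
    (8,4)@(17, 9): e=[1,34,159] → #
  covered (24 px):
    · · · · · · · · · · · ·
    · · · · · · · · · · · ·
    · · # · · · · · · · · ·
    · · · # # # · · · · · ·
    · · · · # # # # # · · ·
    · · · · # # # # # # · ·
    · · · · · # # # # · · ·
    · · · · · · # # # · · ·
    · · · · · · · # # · · ·
    · · · · · · · · · · · ·
    · · · · · · · · · · · ·
T2:
  2·area = 48
  edge (10, 10)→(16, 6): d=(6,-4) top-left  bias=+0
  edge (16, 6)→(22, 10): d=(6,4) right/bottom  bias=-1
  edge (22, 10)→(10, 10): d=(-12,0) right/bottom  bias=-1
    (7,3)@(15, 7): e=[2,10,36] → #
    (8,3)@(17, 7): e=[10,2,36] → #
    (9,3)@(19, 7): e=[18,-6,36] → ·
    (6,4)@(13, 9): e=[6,30,12] → #
    (9,4)@(19, 9): e=[30,6,12] → #
    (10,4)@(21, 9): e=[38,-2,12] → ·
    (6,5)@(13, 11): e=[18,42,-12] → ·
    (7,5)@(15, 11): e=[26,34,-12] → ·
    (8,5)@(17, 11): e=[34,26,-12] → ·
    (9,5)@(19, 11): e=[42,18,-12] → ·
  covered (6 px):
    · · · · · · · · · · · ·
    · · · · · · · · · · · ·
    · · · · · · · · · · · ·
    · · · · · · · # # · · ·
    · · · · · · # # # # · ·
    · · · · · · · · · · · ·
    · · · · · · · · · · · ·
    · · · · · · · · · · · ·
    · · · · · · · · · · · ·
    · · · · · · · · · · · ·
    · · · · · · · · · · · ·
T3:
  2·area = 18  (B↔C swapped to make it positive)
  edge (15, 14)→(10, 6): d=(-5,-8) top-left  bias=+0
  edge (10, 6)→(16, 12): d=(6,6) right/bottom  bias=-1
  edge (16, 12)→(15, 14): d=(-1,2) right/bottom  bias=-1
    (2,0)@(5, 1): e=[-15,0,33] → ·  [on edge]
    (3,1)@(7, 3): e=[-9,0,27] → ·  [on edge]
    (4,2)@(9, 5): e=[-3,0,21] → ·  [on edge]
    (5,3)@(11, 7): e=[3,0,15] → ·  [on edge]
    (6,4)@(13, 9): e=[9,0,9] → ·  [on edge]
    (7,5)@(15, 11): e=[15,0,3] → ·  [on edge]
    (7,6)@(15, 13): e=[5,12,1] → #
    (8,6)@(17, 13): e=[21,0,-3] → ·  [on edge]
    (7,7)@(15, 15): e=[-5,24,-1] → ·
    (9,7)@(19, 15): e=[27,0,-9] → ·  [on edge]
    (10,8)@(21, 17): e=[33,0,-15] → ·  [on edge]
    (11,9)@(23, 19): e=[39,0,-21] → ·  [on edge]
  covered (1 px):
    · · · · · · · · · · · ·
    · · · · · · · · · · · ·
    · · · · · · · · · · · ·
    · · · · · · · · · · · ·
    · · · · · · · · · · · ·
    · · · · · · · · · · · ·
    · · · · · · · # · · · ·
    · · · · · · · · · · · ·
    · · · · · · · · · · · ·
    · · · · · · · · · · · ·
    · · · · · · · · · · · ·
T4:
  2·area = 314
  edge (22, 14)→(1, 19): d=(-21,5) right/bottom  bias=-1
  edge (1, 19)→(18, 0): d=(17,-19) top-left  bias=+0
  edge (18, 0)→(22, 14): d=(4,14) right/bottom  bias=-1
    (8,1)@(17, 3): e=[256,32,26] → #
    (9,1)@(19, 3): e=[246,70,-2] → ·
    (7,2)@(15, 5): e=[224,28,62] → #
    (9,2)@(19, 5): e=[204,104,6] → #
    (10,2)@(21, 5): e=[194,142,-22] → ·
    (6,3)@(13, 7): e=[192,24,98] → #
    (10,3)@(21, 7): e=[152,176,-14] → ·
    (5,4)@(11, 9): e=[160,20,134] → #
    (10,4)@(21, 9): e=[110,210,-6] → ·
    (4,5)@(9, 11): e=[128,16,170] → #
    (10,5)@(21, 11): e=[68,244,2] → #
    (11,5)@(23, 11): e=[58,282,-26] → ·
    (0,9)@(1, 19): e=[0,0,314] → ·  [on edge]
  covered (39 px):
    · · · · · · · · · · · ·
    · · · · · · · · # · · ·
    · · · · · · · # # # · ·
    · · · · · · # # # # · ·
    · · · · · # # # # # · ·
    · · · · # # # # # # # ·
    · · · # # # # # # # # ·
    · · # # # # # # # · · ·
    · # # # # · · · · · · ·
    · · · · · · · · · · · ·
    · · · · · · · · · · · ·

Final: "outside"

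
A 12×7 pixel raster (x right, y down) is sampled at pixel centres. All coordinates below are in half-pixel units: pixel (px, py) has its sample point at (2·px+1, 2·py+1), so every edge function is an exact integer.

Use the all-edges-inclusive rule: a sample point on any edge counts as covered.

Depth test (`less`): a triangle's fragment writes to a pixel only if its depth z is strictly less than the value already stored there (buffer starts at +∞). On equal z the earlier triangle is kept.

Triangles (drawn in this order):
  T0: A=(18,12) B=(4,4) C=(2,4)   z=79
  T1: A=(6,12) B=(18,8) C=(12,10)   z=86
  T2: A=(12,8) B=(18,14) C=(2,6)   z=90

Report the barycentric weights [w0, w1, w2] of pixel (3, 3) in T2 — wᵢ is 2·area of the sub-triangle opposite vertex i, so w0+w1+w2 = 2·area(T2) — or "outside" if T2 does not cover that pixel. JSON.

T0:
  2·area = 16  (B↔C swapped to make it positive)
  edge (18, 12)→(2, 4): d=(-16,-8) inclusive
  edge (2, 4)→(4, 4): d=(2,0) inclusive
  edge (4, 4)→(18, 12): d=(14,8) inclusive
    (2,2)@(5, 5): e=[8,2,6] → #
    (3,2)@(7, 5): e=[24,2,-10] → ·
    (2,3)@(5, 7): e=[-24,6,34] → ·
    (4,3)@(9, 7): e=[8,6,2] → #
    (5,3)@(11, 7): e=[24,6,-14] → ·
    (4,4)@(9, 9): e=[-24,10,30] → ·
  covered (2 px):
    · · · · · · · · · · · ·
    · · · · · · · · · · · ·
    · · # · · · · · · · · ·
    · · · · # · · · · · · ·
    · · · · · · · · · · · ·
    · · · · · · · · · · · ·
    · · · · · · · · · · · ·
T1:
  degenerate (2·area = 0) — covers nothing
T2:
  2·area = 48
  edge (12, 8)→(18, 14): d=(6,6) inclusive
  edge (18, 14)→(2, 6): d=(-16,-8) inclusive
  edge (2, 6)→(12, 8): d=(10,2) inclusive
    (2,0)@(5, 1): e=[0,104,-56] → ·  [on edge]
    (3,1)@(7, 3): e=[0,88,-40] → ·  [on edge]
    (4,2)@(9, 5): e=[0,72,-24] → ·  [on edge]
    (2,3)@(5, 7): e=[36,8,4] → #
    (3,3)@(7, 7): e=[24,24,0] → #  [on edge]
    (4,3)@(9, 7): e=[12,40,-4] → ·
    (5,3)@(11, 7): e=[0,56,-8] → ·  [on edge]
    (2,4)@(5, 9): e=[48,-24,24] → ·
    (3,4)@(7, 9): e=[36,-8,20] → ·
    (4,4)@(9, 9): e=[24,8,16] → #
    (5,4)@(11, 9): e=[12,24,12] → #
    (6,4)@(13, 9): e=[0,40,8] → #  [on edge]
    (8,4)@(17, 9): e=[-24,72,0] → ·  [on edge]
    (7,5)@(15, 11): e=[0,24,24] → #  [on edge]
    (8,6)@(17, 13): e=[0,8,40] → #  [on edge]
  covered (8 px):
    · · · · · · · · · · · ·
    · · · · · · · · · · · ·
    · · · · · · · · · · · ·
    · · # # · · · · · · · ·
    · · · · # # # · · · · ·
    · · · · · · # # · · · ·
    · · · · · · · · # · · ·

Final: [24,0,24]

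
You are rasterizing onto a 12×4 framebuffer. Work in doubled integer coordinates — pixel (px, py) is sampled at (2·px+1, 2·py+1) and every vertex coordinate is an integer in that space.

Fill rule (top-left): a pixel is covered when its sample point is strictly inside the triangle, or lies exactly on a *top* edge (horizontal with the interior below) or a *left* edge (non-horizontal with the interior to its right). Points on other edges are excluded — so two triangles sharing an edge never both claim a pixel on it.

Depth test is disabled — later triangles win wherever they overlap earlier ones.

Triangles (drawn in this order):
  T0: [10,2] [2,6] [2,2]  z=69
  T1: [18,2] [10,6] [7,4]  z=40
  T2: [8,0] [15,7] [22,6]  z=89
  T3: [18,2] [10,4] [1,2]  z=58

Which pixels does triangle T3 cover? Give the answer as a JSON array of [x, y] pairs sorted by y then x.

T0:
  2·area = 32
  edge (10, 2)→(2, 6): d=(-8,4) right/bottom  bias=-1
  edge (2, 6)→(2, 2): d=(0,-4) top-left  bias=+0
  edge (2, 2)→(10, 2): d=(8,0) top-left  bias=+0
    (1,1)@(3, 3): e=[20,4,8] → █
    (2,1)@(5, 3): e=[12,12,8] → █
    (3,1)@(7, 3): e=[4,20,8] → █
    (4,1)@(9, 3): e=[-4,28,8] → ·
    (1,2)@(3, 5): e=[4,4,24] → █
    (2,2)@(5, 5): e=[-4,12,24] → ·
    (3,2)@(7, 5): e=[-12,20,24] → ·
    (1,3)@(3, 7): e=[-12,4,40] → ·
  covered (4 px):
    · · · · · · · · · · · ·
    · █ █ █ · · · · · · · ·
    · █ · · · · · · · · · ·
    · · · · · · · · · · · ·
T1:
  2·area = 28
  edge (18, 2)→(10, 6): d=(-8,4) right/bottom  bias=-1
  edge (10, 6)→(7, 4): d=(-3,-2) top-left  bias=+0
  edge (7, 4)→(18, 2): d=(11,-2) top-left  bias=+0
    (6,1)@(13, 3): e=[12,15,1] → █
    (7,1)@(15, 3): e=[4,19,5] → █
    (8,1)@(17, 3): e=[-4,23,9] → ·
    (4,2)@(9, 5): e=[12,1,15] → █
    (5,2)@(11, 5): e=[4,5,19] → █
    (6,2)@(13, 5): e=[-4,9,23] → ·
    (7,2)@(15, 5): e=[-12,13,27] → ·
    (4,3)@(9, 7): e=[-4,-5,37] → ·
    (5,3)@(11, 7): e=[-12,-1,41] → ·
  covered (4 px):
    · · · · · · · · · · · ·
    · · · · · · █ █ · · · ·
    · · · · █ █ · · · · · ·
    · · · · · · · · · · · ·
T2:
  2·area = 56  (B↔C swapped to make it positive)
  edge (8, 0)→(22, 6): d=(14,6) right/bottom  bias=-1
  edge (22, 6)→(15, 7): d=(-7,1) right/bottom  bias=-1
  edge (15, 7)→(8, 0): d=(-7,-7) top-left  bias=+0
    (4,0)@(9, 1): e=[8,48,0] → █  [on edge]
    (5,0)@(11, 1): e=[-4,46,14] → ·
    (4,1)@(9, 3): e=[36,34,-14] → ·
    (5,1)@(11, 3): e=[24,32,0] → █  [on edge]
    (6,1)@(13, 3): e=[12,30,14] → █
    (7,1)@(15, 3): e=[0,28,28] → ·  [on edge]
    (5,2)@(11, 5): e=[52,18,-14] → ·
    (6,2)@(13, 5): e=[40,16,0] → █  [on edge]
    (7,2)@(15, 5): e=[28,14,14] → █
    (8,2)@(17, 5): e=[16,12,28] → █
    (9,2)@(19, 5): e=[4,10,42] → █
    (10,2)@(21, 5): e=[-8,8,56] → ·
    (7,3)@(15, 7): e=[56,0,0] → ·  [on edge]
  covered (7 px):
    · · · · █ · · · · · · ·
    · · · · · █ █ · · · · ·
    · · · · · · █ █ █ █ · ·
    · · · · · · · · · · · ·
T3:
  2·area = 34
  edge (18, 2)→(10, 4): d=(-8,2) right/bottom  bias=-1
  edge (10, 4)→(1, 2): d=(-9,-2) top-left  bias=+0
  edge (1, 2)→(18, 2): d=(17,0) top-left  bias=+0
    (3,1)@(7, 3): e=[14,3,17] → █
    (4,1)@(9, 3): e=[10,7,17] → █
    (5,1)@(11, 3): e=[6,11,17] → █
    (6,1)@(13, 3): e=[2,15,17] → █
    (7,1)@(15, 3): e=[-2,19,17] → ·
    (3,2)@(7, 5): e=[-2,-15,51] → ·
    (4,2)@(9, 5): e=[-6,-11,51] → ·
    (5,2)@(11, 5): e=[-10,-7,51] → ·
    (6,2)@(13, 5): e=[-14,-3,51] → ·
  covered (4 px):
    · · · · · · · · · · · ·
    · · · █ █ █ █ · · · · ·
    · · · · · · · · · · · ·
    · · · · · · · · · · · ·

Result: [[3,1],[4,1],[5,1],[6,1]]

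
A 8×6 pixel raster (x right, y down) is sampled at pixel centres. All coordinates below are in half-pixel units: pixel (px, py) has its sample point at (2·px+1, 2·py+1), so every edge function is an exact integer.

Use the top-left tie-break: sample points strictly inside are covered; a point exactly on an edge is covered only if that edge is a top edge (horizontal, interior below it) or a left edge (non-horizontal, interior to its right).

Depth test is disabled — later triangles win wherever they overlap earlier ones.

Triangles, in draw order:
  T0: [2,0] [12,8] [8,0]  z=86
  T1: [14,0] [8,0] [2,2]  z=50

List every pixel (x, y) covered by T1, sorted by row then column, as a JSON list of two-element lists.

T0:
  2·area = 48  (B↔C swapped to make it positive)
  edge (2, 0)→(8, 0): d=(6,0) top-left  bias=+0
  edge (8, 0)→(12, 8): d=(4,8) right/bottom  bias=-1
  edge (12, 8)→(2, 0): d=(-10,-8) top-left  bias=+0
    (2,0)@(5, 1): e=[6,28,14] → X
    (3,0)@(7, 1): e=[6,12,30] → X
    (4,0)@(9, 1): e=[6,-4,46] → .
    (2,1)@(5, 3): e=[18,36,-6] → .
    (3,1)@(7, 3): e=[18,20,10] → X
    (4,1)@(9, 3): e=[18,4,26] → X
    (5,1)@(11, 3): e=[18,-12,42] → .
    (3,2)@(7, 5): e=[30,28,-10] → .
    (4,2)@(9, 5): e=[30,12,6] → X
    (5,2)@(11, 5): e=[30,-4,22] → .
    (4,3)@(9, 7): e=[42,20,-14] → .
    (5,3)@(11, 7): e=[42,4,2] → X
  covered (6 px):
    . . X X . . . .
    . . . X X . . .
    . . . . X . . .
    . . . . . X . .
    . . . . . . . .
    . . . . . . . .
T1:
  2·area = 12  (B↔C swapped to make it positive)
  edge (14, 0)→(2, 2): d=(-12,2) right/bottom  bias=-1
  edge (2, 2)→(8, 0): d=(6,-2) top-left  bias=+0
  edge (8, 0)→(14, 0): d=(6,0) top-left  bias=+0
    (2,0)@(5, 1): e=[6,0,6] → X  [on edge]
    (3,0)@(7, 1): e=[2,4,6] → X
    (4,0)@(9, 1): e=[-2,8,6] → .
    (2,1)@(5, 3): e=[-18,12,18] → .
    (3,1)@(7, 3): e=[-22,16,18] → .
  covered (2 px):
    . . X X . . . .
    . . . . . . . .
    . . . . . . . .
    . . . . . . . .
    . . . . . . . .
    . . . . . . . .

Final: [[2,0],[3,0]]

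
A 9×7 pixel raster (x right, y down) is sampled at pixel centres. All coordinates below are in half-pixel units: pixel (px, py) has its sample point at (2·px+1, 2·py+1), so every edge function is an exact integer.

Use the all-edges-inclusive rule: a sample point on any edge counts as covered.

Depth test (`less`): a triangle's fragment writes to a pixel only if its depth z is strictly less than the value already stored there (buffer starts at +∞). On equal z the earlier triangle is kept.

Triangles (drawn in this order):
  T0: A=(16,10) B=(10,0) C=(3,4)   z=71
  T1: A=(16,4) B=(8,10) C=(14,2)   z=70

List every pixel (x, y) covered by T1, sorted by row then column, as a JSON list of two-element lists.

T0:
  2·area = 94  (B↔C swapped to make it positive)
  edge (16, 10)→(3, 4): d=(-13,-6) inclusive
  edge (3, 4)→(10, 0): d=(7,-4) inclusive
  edge (10, 0)→(16, 10): d=(6,10) inclusive
    (4,0)@(9, 1): e=[75,3,16] → #
    (5,0)@(11, 1): e=[87,11,-4] → ·
    (2,1)@(5, 3): e=[25,1,68] → #
    (3,1)@(7, 3): e=[37,9,48] → #
    (5,1)@(11, 3): e=[61,25,8] → #
    (6,1)@(13, 3): e=[73,33,-12] → ·
    (2,2)@(5, 5): e=[-1,15,80] → ·
    (3,2)@(7, 5): e=[11,23,60] → #
    (6,2)@(13, 5): e=[47,47,0] → #  [on edge]
    (7,2)@(15, 5): e=[59,55,-20] → ·
    (3,3)@(7, 7): e=[-15,37,72] → ·
    (4,3)@(9, 7): e=[-3,45,52] → ·
  covered (12 px):
    · · · · # · · · ·
    · · # # # # · · ·
    · · · # # # # · ·
    · · · · · # # · ·
    · · · · · · · # ·
    · · · · · · · · ·
    · · · · · · · · ·
T1:
  2·area = 28
  edge (16, 4)→(8, 10): d=(-8,6) inclusive
  edge (8, 10)→(14, 2): d=(6,-8) inclusive
  edge (14, 2)→(16, 4): d=(2,2) inclusive
    (6,0)@(13, 1): e=[42,-14,0] → ·  [on edge]
    (7,1)@(15, 3): e=[14,14,0] → #  [on edge]
    (8,1)@(17, 3): e=[2,30,-4] → ·
    (6,2)@(13, 5): e=[10,10,8] → #
    (7,2)@(15, 5): e=[-2,26,4] → ·
    (8,2)@(17, 5): e=[-14,42,0] → ·  [on edge]
    (5,3)@(11, 7): e=[6,6,16] → #
    (6,3)@(13, 7): e=[-6,22,12] → ·
    (4,4)@(9, 9): e=[2,2,24] → #
    (5,4)@(11, 9): e=[-10,18,20] → ·
    (4,5)@(9, 11): e=[-14,14,28] → ·
  covered (4 px):
    · · · · · · · · ·
    · · · · · · · # ·
    · · · · · · # · ·
    · · · · · # · · ·
    · · · · # · · · ·
    · · · · · · · · ·
    · · · · · · · · ·

Result: [[7,1],[6,2],[5,3],[4,4]]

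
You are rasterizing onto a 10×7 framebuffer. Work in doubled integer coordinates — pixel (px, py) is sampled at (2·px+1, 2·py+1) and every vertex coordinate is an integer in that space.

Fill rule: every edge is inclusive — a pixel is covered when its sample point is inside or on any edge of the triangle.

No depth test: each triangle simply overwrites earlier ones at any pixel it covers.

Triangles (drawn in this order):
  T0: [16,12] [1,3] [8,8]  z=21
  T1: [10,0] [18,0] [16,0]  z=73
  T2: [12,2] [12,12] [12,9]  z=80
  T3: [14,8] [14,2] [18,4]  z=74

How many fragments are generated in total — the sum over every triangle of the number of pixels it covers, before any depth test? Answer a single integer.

T0:
  2·area = 12  (B↔C swapped to make it positive)
  edge (16, 12)→(8, 8): d=(-8,-4) inclusive
  edge (8, 8)→(1, 3): d=(-7,-5) inclusive
  edge (1, 3)→(16, 12): d=(15,9) inclusive
    (0,1)@(1, 3): e=[12,0,0] → X  [on edge]
    (1,1)@(3, 3): e=[20,10,-18] → .
    (0,2)@(1, 5): e=[-4,-14,30] → .
    (3,3)@(7, 7): e=[4,2,6] → X
    (4,3)@(9, 7): e=[12,12,-12] → .
    (3,4)@(7, 9): e=[-12,-12,36] → .
    (5,4)@(11, 9): e=[4,8,0] → X  [on edge]
    (6,4)@(13, 9): e=[12,18,-18] → .
    (5,5)@(11, 11): e=[-12,-6,30] → .
    (7,6)@(15, 13): e=[-12,0,24] → .  [on edge]
  covered (3 px):
    . . . . . . . . . .
    X . . . . . . . . .
    . . . . . . . . . .
    . . . X . . . . . .
    . . . . . X . . . .
    . . . . . . . . . .
    . . . . . . . . . .
T1:
  degenerate (2·area = 0) — covers nothing
T2:
  degenerate (2·area = 0) — covers nothing
T3:
  2·area = 24
  edge (14, 8)→(14, 2): d=(0,-6) inclusive
  edge (14, 2)→(18, 4): d=(4,2) inclusive
  edge (18, 4)→(14, 8): d=(-4,4) inclusive
    (7,1)@(15, 3): e=[6,2,16] → X
    (8,1)@(17, 3): e=[18,-2,8] → .
    (9,1)@(19, 3): e=[30,-6,0] → .  [on edge]
    (7,2)@(15, 5): e=[6,10,8] → X
    (8,2)@(17, 5): e=[18,6,0] → X  [on edge]
    (9,2)@(19, 5): e=[30,2,-8] → .
    (7,3)@(15, 7): e=[6,18,0] → X  [on edge]
    (8,3)@(17, 7): e=[18,14,-8] → .
    (6,4)@(13, 9): e=[-6,30,0] → .  [on edge]
    (7,4)@(15, 9): e=[6,26,-8] → .
    (5,5)@(11, 11): e=[-18,42,0] → .  [on edge]
    (4,6)@(9, 13): e=[-30,54,0] → .  [on edge]
  covered (4 px):
    . . . . . . . . . .
    . . . . . . . X . .
    . . . . . . . X X .
    . . . . . . . X . .
    . . . . . . . . . .
    . . . . . . . . . .
    . . . . . . . . . .

Final: 7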